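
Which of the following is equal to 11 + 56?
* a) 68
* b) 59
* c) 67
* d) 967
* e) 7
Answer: c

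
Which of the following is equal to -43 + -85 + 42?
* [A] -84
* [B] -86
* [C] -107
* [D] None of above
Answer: B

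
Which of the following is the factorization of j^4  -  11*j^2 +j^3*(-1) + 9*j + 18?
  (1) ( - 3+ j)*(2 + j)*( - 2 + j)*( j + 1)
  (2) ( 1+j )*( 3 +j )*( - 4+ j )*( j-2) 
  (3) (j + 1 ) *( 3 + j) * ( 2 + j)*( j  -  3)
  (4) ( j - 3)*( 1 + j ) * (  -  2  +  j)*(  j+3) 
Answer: 4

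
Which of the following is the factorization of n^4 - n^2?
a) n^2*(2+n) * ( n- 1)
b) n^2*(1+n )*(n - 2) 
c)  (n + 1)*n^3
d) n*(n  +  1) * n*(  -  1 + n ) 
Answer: d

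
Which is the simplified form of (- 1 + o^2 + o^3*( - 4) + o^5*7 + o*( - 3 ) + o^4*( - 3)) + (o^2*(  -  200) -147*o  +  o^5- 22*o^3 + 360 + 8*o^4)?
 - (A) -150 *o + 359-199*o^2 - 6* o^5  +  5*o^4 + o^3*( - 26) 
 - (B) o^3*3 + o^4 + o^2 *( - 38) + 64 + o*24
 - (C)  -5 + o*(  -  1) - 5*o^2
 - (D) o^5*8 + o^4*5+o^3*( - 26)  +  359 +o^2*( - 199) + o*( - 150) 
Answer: D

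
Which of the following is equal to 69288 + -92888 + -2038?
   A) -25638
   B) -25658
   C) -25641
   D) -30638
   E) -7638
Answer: A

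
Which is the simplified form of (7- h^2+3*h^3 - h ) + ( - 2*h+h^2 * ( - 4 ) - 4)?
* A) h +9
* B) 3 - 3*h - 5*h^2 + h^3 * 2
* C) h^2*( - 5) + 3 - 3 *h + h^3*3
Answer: C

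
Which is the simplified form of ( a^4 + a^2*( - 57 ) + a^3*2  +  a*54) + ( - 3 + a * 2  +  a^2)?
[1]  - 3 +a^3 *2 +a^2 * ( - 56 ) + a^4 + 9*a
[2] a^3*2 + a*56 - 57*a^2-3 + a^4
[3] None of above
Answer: 3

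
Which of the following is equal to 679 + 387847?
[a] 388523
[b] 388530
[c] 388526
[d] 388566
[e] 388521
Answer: c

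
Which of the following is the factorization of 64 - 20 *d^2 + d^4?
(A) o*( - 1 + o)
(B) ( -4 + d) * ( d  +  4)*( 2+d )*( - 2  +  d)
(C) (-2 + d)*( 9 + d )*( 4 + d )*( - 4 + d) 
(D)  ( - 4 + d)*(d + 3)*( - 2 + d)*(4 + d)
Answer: B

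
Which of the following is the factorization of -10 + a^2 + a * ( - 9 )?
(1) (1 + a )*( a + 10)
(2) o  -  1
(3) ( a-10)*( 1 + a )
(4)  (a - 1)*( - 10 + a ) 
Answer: 3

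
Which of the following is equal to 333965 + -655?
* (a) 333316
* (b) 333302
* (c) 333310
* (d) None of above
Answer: c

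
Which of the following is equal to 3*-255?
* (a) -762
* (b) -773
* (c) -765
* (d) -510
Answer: c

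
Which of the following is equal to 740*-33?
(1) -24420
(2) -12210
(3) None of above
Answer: 1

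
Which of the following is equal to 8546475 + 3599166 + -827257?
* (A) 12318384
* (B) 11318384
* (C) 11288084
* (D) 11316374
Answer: B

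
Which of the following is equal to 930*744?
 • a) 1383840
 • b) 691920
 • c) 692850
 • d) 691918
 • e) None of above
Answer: b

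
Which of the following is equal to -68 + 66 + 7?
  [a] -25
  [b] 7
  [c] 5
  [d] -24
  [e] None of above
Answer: c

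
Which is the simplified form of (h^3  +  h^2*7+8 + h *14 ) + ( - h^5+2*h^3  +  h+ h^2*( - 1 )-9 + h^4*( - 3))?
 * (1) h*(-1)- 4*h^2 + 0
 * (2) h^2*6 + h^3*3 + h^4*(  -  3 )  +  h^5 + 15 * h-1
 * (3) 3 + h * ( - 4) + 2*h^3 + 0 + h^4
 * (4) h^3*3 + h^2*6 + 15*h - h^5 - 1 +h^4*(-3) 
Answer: 4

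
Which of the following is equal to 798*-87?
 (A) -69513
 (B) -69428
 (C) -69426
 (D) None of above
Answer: C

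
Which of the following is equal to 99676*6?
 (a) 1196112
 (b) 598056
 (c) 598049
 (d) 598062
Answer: b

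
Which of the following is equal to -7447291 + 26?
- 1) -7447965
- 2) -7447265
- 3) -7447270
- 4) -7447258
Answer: 2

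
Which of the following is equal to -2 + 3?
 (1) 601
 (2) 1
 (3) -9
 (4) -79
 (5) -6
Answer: 2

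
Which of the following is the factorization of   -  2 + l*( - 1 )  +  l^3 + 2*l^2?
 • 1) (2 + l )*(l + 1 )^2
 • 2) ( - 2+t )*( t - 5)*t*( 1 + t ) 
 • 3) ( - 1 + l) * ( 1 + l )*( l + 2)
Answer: 3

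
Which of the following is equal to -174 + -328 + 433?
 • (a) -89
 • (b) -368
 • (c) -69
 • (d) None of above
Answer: c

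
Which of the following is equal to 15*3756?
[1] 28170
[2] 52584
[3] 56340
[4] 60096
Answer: 3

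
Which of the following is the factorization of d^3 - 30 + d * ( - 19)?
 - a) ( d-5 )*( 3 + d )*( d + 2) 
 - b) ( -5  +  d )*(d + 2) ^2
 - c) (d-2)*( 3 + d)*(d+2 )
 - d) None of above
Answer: a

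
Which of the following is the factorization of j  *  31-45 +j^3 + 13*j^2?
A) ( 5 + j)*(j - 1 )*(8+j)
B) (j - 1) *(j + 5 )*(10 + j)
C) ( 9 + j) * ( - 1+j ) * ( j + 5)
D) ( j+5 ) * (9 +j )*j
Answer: C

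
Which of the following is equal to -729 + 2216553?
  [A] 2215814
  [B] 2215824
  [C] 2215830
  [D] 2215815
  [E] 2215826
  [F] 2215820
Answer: B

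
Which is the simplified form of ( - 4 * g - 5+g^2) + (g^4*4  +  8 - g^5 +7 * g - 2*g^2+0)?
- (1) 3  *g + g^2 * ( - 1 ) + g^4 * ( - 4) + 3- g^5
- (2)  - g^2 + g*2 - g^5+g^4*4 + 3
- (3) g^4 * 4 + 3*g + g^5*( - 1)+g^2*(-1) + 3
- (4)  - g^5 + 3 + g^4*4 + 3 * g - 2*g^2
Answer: 3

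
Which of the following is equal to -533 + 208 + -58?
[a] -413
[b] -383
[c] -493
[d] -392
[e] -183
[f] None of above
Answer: b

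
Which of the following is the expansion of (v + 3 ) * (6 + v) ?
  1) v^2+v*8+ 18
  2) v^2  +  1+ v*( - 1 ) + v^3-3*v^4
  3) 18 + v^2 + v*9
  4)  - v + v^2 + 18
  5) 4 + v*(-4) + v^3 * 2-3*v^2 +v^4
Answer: 3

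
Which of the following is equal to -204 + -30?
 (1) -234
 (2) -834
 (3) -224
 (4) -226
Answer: 1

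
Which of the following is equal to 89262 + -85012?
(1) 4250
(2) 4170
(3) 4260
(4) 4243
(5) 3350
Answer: 1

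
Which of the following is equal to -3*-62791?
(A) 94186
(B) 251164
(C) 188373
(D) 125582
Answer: C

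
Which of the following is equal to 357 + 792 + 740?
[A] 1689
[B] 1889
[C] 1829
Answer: B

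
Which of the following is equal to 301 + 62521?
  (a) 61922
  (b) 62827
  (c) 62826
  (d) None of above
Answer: d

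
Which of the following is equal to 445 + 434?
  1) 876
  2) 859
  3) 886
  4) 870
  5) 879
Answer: 5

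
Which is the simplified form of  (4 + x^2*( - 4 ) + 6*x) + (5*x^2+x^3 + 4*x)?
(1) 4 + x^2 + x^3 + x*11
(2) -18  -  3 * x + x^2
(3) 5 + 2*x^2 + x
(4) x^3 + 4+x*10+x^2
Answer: 4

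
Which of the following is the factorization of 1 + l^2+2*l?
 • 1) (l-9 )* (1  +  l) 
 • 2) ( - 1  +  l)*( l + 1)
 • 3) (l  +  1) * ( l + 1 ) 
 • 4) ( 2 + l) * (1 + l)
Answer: 3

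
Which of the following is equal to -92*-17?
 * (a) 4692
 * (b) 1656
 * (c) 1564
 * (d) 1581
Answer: c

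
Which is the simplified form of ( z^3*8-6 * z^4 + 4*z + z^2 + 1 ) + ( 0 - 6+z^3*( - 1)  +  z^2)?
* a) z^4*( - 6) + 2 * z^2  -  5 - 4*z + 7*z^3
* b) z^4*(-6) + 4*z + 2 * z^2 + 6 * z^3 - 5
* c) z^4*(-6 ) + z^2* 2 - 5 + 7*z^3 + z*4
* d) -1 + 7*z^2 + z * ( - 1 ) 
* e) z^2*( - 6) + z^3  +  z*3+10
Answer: c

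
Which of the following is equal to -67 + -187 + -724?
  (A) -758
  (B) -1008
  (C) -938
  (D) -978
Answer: D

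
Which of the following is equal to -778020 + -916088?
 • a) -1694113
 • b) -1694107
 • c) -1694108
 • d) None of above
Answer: c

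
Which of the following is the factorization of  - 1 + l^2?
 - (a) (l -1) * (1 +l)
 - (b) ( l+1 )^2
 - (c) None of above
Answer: a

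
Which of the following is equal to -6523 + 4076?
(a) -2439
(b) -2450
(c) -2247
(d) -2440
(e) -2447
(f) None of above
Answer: e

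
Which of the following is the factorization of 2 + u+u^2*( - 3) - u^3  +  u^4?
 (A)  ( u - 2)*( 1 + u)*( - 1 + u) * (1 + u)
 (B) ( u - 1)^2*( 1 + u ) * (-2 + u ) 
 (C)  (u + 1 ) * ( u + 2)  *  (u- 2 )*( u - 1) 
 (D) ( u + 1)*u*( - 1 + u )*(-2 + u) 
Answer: A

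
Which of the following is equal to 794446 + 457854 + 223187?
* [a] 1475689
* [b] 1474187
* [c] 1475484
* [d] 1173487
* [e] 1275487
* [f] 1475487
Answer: f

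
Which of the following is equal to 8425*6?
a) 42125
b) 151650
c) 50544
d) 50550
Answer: d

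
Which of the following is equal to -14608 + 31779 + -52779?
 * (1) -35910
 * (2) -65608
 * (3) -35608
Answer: 3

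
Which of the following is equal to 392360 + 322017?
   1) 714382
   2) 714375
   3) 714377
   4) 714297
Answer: 3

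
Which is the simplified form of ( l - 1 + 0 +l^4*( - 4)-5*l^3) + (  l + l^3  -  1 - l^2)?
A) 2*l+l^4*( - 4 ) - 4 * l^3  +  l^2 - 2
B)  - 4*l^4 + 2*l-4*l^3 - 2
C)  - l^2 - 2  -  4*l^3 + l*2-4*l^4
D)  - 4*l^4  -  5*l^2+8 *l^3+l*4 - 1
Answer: C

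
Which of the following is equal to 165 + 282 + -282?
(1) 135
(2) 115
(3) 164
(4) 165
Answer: 4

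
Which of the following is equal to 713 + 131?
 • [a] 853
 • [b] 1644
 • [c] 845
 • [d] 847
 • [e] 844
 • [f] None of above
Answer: e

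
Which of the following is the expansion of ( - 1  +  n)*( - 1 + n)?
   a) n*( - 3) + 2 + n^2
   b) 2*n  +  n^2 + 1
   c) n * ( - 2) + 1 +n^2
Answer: c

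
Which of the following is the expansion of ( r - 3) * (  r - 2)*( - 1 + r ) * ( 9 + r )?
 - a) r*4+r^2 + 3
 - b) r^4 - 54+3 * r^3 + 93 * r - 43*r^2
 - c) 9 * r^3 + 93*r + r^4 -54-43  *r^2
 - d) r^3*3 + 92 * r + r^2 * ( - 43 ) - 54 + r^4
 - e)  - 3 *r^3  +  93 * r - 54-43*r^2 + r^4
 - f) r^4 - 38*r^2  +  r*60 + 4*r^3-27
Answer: b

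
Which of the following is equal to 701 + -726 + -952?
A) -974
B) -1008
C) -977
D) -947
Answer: C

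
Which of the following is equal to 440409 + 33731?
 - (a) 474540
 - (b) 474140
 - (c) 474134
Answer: b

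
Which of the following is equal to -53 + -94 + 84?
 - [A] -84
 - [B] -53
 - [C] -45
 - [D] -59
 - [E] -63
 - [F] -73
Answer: E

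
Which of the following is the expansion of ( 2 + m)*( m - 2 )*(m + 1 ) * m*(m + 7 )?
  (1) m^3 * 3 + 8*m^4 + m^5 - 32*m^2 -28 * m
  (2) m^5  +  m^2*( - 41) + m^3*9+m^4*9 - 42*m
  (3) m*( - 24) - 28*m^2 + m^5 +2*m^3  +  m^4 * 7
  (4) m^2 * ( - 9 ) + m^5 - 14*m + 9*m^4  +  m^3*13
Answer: 1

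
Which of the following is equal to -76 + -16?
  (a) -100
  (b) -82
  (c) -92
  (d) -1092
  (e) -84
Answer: c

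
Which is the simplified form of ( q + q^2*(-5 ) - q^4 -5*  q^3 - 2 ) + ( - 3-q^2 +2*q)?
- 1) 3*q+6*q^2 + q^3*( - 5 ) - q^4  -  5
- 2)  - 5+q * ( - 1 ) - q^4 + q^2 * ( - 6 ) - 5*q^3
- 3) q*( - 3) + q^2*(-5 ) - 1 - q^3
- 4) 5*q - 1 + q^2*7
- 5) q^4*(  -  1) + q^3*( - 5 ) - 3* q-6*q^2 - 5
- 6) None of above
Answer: 6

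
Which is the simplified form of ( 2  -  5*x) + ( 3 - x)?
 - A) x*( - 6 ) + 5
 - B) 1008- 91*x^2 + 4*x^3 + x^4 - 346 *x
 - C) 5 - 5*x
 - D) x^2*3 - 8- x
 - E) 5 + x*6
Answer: A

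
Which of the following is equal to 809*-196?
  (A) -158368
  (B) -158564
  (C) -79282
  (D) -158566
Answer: B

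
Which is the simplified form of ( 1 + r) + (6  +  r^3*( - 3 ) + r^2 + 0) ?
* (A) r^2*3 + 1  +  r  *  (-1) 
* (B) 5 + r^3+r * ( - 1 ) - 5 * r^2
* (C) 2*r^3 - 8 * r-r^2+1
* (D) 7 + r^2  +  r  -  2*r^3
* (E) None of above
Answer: E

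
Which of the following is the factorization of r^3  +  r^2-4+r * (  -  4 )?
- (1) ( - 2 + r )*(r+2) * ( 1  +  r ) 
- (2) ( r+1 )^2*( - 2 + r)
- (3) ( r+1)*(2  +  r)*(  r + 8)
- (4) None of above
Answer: 1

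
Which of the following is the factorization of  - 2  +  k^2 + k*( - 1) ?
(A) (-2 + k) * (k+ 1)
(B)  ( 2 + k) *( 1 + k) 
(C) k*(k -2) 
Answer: A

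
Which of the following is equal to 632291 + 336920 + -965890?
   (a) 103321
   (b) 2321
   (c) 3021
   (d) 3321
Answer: d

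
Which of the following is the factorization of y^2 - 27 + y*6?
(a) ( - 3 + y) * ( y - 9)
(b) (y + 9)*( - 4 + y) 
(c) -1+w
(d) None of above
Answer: d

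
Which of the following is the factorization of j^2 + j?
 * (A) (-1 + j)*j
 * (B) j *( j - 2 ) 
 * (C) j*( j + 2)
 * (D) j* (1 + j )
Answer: D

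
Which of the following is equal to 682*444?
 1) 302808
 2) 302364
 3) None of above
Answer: 1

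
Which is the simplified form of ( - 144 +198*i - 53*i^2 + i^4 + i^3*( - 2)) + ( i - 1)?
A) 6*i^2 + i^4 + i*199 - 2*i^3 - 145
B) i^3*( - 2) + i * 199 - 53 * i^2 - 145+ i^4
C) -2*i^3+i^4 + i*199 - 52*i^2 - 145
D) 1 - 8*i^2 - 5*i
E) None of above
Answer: B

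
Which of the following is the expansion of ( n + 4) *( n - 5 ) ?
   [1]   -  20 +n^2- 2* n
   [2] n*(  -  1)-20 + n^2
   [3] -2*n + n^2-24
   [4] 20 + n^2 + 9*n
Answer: 2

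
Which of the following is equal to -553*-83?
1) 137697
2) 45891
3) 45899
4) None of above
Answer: 3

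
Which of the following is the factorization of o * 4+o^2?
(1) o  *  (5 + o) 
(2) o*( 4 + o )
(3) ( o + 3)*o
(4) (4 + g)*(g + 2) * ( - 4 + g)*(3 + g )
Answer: 2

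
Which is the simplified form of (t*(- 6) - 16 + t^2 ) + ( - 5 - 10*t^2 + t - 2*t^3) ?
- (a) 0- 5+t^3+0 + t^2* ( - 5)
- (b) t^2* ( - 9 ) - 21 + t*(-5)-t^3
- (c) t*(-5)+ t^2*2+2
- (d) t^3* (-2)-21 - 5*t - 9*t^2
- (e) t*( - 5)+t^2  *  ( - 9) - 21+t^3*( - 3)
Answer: d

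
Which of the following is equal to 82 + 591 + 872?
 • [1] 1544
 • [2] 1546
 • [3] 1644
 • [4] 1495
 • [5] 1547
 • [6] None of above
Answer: 6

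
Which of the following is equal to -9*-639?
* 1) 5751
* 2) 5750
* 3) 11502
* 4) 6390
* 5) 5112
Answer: 1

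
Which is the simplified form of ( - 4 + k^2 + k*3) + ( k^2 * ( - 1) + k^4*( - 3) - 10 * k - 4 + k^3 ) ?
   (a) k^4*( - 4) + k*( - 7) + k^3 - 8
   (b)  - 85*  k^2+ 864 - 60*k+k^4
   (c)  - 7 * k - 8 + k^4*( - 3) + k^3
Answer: c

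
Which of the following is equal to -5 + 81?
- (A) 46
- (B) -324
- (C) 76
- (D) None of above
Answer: C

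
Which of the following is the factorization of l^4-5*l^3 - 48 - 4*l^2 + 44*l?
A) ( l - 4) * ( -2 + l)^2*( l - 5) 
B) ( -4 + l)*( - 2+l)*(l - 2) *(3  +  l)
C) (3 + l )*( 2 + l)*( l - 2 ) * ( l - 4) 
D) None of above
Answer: B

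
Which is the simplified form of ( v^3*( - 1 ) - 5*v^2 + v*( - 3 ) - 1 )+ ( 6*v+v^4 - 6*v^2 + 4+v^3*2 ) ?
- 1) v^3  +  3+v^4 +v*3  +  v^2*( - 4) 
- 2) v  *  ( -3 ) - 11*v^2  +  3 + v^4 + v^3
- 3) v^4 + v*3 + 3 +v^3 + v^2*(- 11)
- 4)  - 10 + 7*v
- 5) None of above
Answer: 3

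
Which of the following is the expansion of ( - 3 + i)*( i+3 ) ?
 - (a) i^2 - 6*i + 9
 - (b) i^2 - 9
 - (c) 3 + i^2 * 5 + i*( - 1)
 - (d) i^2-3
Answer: b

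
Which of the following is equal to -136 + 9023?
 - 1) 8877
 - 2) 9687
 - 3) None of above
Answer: 3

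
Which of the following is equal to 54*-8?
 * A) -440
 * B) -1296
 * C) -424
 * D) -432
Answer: D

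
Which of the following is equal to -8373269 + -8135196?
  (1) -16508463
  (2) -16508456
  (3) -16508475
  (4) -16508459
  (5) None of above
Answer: 5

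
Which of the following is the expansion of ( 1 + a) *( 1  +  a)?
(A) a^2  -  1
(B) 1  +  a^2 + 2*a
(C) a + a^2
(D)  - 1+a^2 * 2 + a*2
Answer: B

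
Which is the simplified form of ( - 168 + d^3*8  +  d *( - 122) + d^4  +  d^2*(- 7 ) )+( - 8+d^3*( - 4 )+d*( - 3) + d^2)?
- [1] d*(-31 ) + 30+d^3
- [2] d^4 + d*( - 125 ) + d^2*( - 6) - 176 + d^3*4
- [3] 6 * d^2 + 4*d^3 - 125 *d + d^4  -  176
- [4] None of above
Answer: 2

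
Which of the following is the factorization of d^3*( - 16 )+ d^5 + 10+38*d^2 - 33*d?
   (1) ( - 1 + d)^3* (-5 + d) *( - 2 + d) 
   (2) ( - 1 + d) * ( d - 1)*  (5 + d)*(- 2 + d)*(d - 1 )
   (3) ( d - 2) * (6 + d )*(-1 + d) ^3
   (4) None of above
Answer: 2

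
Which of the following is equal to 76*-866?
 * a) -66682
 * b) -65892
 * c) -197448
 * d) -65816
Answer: d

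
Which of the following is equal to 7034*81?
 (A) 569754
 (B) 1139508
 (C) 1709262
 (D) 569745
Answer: A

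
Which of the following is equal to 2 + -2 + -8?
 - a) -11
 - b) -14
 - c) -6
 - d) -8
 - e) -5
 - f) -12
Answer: d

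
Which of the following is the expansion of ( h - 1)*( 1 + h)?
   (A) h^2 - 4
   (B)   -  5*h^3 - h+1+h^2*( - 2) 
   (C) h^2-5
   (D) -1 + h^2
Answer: D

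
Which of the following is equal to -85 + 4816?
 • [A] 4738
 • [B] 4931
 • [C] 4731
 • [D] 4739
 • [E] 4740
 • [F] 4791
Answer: C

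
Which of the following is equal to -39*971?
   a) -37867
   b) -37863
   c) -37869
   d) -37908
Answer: c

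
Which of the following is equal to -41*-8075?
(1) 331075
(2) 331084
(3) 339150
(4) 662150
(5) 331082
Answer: 1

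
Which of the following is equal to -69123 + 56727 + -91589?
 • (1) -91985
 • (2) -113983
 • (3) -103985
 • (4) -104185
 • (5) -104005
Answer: 3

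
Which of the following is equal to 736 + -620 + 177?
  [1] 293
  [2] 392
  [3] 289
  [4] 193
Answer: 1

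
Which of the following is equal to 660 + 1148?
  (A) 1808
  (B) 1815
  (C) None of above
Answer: A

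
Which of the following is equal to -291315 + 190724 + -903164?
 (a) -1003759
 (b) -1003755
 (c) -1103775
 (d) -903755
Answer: b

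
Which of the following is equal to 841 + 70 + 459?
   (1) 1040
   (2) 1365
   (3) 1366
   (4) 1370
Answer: 4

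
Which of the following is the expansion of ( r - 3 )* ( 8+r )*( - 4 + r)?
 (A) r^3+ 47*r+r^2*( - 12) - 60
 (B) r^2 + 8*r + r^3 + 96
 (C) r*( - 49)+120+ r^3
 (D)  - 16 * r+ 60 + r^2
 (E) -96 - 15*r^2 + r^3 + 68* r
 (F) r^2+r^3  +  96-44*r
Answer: F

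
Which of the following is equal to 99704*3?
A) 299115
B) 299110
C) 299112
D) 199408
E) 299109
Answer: C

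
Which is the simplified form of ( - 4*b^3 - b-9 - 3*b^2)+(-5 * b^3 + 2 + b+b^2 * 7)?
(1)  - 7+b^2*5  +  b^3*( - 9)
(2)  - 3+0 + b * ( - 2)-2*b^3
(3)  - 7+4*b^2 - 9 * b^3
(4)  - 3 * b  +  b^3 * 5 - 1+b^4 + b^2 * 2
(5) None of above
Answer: 3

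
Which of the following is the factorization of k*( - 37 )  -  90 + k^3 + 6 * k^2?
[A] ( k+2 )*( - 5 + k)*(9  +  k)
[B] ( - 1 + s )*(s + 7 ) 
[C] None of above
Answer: A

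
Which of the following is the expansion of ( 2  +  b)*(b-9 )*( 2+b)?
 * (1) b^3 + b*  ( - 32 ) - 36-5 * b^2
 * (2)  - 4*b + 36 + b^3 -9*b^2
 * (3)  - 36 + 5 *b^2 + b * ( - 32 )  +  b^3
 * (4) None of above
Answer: 1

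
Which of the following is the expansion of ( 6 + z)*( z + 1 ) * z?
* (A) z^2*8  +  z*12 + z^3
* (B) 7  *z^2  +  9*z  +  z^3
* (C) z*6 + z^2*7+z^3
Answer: C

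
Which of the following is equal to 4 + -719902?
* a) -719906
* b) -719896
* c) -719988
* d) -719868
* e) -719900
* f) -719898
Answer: f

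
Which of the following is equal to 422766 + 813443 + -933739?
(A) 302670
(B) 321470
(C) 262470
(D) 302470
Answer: D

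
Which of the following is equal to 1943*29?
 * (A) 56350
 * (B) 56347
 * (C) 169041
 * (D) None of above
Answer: B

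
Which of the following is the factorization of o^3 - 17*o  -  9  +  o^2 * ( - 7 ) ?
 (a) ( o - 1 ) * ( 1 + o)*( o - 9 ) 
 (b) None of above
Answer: b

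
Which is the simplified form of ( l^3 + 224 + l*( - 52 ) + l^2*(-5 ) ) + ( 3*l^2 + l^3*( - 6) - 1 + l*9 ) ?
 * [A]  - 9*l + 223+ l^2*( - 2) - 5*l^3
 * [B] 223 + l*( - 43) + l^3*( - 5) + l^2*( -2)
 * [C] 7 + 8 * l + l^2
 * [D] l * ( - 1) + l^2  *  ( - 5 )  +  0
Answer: B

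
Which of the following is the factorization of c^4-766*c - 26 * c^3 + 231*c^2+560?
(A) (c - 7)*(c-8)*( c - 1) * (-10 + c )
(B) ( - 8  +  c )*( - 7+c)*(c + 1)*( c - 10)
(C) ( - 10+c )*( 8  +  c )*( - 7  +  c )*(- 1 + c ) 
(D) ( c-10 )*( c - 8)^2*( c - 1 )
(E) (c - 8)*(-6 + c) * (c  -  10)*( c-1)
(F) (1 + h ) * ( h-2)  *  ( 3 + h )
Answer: A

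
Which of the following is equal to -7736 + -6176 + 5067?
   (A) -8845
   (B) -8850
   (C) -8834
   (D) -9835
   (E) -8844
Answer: A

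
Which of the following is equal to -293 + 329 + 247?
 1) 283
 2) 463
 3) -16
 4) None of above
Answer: 1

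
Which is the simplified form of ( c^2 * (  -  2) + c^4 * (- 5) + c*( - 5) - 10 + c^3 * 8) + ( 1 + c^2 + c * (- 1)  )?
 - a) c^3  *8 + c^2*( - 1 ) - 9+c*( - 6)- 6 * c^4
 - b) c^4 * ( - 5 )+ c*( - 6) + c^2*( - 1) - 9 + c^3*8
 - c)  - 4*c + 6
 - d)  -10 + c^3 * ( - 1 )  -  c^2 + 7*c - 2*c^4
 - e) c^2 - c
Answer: b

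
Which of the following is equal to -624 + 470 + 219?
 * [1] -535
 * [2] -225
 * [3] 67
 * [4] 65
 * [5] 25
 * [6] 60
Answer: 4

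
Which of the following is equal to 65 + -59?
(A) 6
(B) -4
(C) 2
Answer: A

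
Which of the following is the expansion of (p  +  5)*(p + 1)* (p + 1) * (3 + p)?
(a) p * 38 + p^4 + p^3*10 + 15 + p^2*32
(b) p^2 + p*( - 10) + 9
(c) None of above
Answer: a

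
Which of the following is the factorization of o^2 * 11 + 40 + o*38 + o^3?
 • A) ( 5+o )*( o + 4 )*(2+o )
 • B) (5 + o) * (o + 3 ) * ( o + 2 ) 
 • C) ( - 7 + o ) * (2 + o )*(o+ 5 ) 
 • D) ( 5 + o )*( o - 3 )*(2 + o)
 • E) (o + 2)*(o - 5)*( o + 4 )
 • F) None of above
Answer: A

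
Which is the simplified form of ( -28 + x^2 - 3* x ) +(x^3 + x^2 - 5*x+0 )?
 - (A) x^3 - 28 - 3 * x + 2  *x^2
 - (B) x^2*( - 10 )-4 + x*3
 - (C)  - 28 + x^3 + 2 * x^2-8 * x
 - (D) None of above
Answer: C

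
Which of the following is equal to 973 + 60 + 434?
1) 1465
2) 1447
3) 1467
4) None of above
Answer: 3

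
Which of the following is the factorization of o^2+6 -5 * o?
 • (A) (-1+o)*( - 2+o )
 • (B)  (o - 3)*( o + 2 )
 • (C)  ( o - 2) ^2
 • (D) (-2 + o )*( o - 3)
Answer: D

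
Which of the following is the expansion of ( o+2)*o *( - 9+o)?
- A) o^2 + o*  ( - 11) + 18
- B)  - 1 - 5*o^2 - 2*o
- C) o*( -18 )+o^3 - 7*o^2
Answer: C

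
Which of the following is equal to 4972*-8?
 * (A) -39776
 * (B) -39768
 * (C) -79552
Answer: A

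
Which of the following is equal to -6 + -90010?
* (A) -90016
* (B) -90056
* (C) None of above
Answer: A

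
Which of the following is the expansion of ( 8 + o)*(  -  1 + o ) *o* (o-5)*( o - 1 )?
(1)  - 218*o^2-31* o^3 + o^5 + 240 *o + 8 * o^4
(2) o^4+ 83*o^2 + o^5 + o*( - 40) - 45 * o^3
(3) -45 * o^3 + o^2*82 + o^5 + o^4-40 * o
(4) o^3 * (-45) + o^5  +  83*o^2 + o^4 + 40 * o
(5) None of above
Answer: 2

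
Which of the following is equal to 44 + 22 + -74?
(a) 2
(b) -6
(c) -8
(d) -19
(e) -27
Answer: c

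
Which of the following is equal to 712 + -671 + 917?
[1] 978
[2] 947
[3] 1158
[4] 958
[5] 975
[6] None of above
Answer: 4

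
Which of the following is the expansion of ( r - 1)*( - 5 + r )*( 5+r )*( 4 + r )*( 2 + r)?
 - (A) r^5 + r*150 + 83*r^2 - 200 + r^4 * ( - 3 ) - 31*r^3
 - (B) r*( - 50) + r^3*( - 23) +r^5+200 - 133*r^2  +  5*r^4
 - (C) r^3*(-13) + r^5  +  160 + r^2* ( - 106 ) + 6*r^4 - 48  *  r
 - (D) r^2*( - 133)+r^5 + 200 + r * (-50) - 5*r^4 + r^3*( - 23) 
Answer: B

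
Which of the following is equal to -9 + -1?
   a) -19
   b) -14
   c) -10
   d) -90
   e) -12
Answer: c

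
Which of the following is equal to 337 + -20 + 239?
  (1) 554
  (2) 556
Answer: 2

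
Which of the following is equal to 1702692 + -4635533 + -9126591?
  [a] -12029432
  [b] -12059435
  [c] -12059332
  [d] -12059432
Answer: d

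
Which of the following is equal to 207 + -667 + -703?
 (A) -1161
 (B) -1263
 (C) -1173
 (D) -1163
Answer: D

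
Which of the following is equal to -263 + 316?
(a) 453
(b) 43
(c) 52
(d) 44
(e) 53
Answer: e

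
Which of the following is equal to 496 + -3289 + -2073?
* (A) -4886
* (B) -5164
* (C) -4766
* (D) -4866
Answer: D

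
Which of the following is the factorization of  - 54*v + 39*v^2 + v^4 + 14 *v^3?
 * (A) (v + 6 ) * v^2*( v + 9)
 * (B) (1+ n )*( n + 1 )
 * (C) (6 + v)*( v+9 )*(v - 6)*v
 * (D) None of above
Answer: D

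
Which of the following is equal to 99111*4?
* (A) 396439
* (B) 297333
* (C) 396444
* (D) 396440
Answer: C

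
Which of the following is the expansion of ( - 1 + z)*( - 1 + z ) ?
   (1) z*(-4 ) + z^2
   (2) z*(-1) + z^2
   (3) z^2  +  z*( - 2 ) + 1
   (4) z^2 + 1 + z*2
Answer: 3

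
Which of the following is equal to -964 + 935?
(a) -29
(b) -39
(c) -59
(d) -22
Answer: a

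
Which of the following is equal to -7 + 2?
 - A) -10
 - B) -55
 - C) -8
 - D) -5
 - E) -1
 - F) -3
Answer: D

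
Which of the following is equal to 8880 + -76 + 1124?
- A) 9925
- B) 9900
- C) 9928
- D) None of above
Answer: C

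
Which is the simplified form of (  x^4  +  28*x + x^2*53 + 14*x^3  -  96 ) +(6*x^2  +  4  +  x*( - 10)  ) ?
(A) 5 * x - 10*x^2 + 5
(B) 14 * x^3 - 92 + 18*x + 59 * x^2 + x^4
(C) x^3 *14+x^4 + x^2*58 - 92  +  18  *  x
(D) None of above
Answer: B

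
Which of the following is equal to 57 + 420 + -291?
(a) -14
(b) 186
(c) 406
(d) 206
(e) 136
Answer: b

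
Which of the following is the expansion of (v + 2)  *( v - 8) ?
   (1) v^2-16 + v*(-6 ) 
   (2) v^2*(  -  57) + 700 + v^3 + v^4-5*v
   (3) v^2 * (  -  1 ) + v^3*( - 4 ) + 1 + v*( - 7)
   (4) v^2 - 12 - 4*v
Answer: 1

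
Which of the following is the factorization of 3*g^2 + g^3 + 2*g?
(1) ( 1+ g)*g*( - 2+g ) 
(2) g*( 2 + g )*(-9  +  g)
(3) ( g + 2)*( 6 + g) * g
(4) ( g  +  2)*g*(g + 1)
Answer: 4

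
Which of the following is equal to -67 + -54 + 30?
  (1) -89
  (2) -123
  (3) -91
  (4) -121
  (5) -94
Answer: 3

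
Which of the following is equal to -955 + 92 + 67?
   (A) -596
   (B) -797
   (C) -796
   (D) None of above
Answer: C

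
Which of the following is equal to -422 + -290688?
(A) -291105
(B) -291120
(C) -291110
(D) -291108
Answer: C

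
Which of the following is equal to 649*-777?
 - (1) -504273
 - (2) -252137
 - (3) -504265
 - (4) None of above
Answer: 1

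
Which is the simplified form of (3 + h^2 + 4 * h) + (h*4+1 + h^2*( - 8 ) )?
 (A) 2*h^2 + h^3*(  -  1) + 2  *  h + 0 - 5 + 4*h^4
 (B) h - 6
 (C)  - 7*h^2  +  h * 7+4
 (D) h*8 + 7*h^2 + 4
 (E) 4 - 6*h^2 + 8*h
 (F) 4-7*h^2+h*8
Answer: F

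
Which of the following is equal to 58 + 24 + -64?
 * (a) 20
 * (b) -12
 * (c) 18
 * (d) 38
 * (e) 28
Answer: c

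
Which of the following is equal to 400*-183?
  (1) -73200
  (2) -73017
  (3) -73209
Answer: 1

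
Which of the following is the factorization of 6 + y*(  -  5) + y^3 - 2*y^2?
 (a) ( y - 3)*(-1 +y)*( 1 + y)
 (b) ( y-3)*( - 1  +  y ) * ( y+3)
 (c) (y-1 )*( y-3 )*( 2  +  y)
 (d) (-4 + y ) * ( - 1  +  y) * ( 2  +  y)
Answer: c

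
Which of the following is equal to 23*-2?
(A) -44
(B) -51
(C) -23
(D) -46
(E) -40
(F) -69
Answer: D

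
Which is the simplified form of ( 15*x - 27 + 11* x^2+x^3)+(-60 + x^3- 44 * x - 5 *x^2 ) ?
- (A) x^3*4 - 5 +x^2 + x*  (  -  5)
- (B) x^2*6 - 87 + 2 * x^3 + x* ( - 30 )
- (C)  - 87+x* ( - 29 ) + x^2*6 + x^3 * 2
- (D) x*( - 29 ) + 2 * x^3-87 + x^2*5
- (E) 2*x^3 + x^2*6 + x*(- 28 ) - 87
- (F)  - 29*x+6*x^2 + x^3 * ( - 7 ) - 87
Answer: C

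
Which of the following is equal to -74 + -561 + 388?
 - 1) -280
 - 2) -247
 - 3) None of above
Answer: 2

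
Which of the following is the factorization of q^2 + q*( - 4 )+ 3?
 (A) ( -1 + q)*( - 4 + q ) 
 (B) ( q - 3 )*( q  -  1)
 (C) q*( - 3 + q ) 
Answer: B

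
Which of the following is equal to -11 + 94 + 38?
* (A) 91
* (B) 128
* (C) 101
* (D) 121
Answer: D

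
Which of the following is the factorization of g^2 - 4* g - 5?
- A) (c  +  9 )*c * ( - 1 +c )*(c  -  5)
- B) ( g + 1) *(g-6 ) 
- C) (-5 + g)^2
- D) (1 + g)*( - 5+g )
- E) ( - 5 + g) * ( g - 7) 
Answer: D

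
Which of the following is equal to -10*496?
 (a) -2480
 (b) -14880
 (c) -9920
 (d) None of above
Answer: d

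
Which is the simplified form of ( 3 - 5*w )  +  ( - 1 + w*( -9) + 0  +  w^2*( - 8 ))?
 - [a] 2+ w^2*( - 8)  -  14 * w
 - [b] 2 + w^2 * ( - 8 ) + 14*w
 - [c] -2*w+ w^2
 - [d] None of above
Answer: a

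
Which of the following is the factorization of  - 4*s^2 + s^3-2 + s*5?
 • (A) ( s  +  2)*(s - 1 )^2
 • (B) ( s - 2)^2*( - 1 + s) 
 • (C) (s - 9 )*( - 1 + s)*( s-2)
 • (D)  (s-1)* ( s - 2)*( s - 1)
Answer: D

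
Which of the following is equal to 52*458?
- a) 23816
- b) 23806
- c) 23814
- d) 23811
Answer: a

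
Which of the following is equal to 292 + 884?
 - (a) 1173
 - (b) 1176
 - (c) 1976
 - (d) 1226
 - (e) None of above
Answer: b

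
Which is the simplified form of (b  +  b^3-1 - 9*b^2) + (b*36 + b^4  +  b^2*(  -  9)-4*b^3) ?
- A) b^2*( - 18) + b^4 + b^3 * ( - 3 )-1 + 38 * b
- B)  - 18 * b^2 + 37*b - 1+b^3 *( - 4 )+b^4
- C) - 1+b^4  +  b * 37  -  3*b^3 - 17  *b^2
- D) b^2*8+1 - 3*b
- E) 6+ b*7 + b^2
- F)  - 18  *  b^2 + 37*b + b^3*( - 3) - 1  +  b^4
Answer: F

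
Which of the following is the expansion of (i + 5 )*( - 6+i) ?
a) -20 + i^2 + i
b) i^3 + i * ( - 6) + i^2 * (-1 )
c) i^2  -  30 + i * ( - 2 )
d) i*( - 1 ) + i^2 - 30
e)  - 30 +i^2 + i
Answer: d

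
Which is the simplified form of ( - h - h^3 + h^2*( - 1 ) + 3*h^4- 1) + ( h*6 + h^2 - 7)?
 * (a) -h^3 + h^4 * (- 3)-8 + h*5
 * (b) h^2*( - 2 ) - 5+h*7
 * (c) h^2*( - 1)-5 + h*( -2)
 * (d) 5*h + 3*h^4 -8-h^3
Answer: d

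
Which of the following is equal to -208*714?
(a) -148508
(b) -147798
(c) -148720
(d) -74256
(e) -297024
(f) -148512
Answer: f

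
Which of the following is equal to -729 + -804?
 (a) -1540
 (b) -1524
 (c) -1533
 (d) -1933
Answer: c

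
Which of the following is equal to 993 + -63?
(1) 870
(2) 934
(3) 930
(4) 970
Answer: 3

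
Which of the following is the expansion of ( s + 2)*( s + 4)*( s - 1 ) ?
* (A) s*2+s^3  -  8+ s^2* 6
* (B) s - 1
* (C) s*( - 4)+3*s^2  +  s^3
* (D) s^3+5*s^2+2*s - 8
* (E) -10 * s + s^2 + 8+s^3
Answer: D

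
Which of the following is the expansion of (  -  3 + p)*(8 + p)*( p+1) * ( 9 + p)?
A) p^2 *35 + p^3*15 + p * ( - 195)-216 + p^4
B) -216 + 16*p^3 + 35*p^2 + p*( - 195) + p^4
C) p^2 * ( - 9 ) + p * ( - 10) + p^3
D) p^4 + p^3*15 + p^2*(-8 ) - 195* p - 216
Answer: A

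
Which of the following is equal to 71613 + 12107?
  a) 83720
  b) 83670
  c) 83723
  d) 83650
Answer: a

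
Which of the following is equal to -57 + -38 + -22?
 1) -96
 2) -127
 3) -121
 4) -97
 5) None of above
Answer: 5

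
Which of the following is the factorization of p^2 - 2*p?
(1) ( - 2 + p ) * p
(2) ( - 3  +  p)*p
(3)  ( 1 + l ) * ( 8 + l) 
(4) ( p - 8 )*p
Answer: 1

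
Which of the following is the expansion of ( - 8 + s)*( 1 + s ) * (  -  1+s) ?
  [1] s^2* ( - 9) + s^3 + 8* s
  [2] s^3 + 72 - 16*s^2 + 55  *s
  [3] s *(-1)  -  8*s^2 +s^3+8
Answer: 3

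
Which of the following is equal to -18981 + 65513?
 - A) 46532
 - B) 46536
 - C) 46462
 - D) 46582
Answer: A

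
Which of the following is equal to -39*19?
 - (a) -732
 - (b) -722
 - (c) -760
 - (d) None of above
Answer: d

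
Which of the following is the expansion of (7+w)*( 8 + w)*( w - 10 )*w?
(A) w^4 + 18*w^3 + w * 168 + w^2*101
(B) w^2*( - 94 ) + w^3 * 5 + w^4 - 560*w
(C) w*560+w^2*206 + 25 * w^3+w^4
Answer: B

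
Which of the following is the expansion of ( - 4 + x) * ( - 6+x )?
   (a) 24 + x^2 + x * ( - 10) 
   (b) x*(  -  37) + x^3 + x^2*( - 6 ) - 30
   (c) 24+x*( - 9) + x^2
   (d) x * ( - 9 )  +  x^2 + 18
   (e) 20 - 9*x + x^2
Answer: a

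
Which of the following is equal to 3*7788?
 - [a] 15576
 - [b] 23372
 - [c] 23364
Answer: c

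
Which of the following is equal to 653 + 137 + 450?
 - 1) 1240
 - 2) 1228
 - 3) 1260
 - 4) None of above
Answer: 1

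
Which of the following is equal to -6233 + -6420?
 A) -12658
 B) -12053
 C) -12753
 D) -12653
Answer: D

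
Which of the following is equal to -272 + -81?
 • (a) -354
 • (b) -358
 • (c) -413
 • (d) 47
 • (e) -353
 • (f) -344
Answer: e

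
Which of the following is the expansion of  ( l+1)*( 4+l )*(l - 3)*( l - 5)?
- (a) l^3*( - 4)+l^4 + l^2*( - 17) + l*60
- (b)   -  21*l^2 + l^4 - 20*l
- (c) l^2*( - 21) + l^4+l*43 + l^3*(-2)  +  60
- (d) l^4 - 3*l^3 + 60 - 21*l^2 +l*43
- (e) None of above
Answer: d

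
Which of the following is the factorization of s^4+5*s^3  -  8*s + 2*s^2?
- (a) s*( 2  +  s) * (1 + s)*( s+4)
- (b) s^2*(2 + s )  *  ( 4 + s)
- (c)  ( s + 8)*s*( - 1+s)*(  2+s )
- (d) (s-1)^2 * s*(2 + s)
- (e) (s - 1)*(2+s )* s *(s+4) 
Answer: e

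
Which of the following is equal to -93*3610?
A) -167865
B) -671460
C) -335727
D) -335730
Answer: D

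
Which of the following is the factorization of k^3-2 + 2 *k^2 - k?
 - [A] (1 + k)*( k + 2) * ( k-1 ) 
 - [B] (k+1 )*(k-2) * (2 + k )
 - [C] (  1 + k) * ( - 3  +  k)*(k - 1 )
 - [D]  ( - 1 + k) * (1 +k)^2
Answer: A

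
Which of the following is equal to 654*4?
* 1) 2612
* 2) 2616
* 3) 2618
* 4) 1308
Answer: 2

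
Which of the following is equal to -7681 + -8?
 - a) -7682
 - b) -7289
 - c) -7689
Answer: c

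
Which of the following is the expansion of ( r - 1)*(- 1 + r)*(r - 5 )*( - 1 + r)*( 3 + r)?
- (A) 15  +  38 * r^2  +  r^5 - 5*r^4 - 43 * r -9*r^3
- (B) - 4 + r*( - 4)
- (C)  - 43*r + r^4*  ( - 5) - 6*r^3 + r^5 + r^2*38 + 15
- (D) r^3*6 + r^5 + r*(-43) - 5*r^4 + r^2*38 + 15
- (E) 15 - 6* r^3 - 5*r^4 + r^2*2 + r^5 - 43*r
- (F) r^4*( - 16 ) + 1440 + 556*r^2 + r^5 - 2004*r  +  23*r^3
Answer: C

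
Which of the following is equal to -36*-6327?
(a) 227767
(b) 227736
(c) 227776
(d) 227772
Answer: d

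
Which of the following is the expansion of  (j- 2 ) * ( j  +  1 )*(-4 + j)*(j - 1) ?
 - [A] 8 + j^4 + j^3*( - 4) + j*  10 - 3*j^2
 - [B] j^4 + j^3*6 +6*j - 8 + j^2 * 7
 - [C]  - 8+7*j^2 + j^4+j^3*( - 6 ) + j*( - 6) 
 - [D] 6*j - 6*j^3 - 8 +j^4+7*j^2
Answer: D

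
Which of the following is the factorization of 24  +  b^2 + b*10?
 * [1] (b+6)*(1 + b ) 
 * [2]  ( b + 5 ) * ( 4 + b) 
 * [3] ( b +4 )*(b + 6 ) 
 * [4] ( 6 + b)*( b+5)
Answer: 3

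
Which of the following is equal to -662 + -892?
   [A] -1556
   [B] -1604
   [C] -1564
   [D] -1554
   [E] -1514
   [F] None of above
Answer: D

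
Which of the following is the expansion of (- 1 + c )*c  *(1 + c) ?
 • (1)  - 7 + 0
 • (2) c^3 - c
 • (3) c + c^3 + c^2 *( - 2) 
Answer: 2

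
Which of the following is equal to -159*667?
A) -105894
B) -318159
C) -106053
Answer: C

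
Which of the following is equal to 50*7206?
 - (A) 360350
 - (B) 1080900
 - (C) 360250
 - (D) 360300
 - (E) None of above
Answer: D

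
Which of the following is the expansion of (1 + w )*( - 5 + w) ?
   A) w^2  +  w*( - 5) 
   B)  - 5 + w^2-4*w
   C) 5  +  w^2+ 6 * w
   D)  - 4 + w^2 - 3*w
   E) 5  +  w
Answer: B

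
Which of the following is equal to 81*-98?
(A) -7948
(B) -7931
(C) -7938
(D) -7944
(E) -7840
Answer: C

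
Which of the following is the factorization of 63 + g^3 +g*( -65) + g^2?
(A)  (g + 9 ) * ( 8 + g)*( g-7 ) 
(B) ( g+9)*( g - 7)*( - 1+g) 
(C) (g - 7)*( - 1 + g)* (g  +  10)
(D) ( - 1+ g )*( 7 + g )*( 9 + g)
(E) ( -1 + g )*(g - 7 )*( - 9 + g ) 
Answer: B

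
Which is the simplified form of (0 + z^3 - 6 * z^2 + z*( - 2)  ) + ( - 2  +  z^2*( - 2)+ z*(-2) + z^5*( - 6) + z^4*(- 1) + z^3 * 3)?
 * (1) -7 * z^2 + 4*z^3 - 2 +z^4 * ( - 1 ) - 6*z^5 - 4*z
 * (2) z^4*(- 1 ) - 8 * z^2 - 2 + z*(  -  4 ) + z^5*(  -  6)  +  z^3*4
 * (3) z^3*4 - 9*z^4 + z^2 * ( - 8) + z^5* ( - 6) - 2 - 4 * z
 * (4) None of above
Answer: 2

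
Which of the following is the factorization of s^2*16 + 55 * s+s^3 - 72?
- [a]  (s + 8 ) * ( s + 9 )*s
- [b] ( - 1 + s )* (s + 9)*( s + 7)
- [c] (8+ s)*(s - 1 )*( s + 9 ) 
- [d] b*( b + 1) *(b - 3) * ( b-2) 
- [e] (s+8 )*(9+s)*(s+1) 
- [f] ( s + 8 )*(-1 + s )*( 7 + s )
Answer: c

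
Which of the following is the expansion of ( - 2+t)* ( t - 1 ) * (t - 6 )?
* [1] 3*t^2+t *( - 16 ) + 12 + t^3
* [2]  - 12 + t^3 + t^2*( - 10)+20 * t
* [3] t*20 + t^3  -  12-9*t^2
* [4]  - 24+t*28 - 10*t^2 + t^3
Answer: 3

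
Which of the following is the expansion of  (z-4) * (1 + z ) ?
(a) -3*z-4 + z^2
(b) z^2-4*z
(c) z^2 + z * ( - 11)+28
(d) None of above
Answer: a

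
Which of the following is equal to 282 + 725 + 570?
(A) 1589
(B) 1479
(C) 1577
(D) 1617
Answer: C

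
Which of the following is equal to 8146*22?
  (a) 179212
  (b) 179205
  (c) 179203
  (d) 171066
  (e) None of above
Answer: a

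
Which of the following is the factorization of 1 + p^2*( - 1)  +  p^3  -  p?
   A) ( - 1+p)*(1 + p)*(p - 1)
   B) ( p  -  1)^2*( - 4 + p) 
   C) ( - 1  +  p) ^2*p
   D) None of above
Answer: A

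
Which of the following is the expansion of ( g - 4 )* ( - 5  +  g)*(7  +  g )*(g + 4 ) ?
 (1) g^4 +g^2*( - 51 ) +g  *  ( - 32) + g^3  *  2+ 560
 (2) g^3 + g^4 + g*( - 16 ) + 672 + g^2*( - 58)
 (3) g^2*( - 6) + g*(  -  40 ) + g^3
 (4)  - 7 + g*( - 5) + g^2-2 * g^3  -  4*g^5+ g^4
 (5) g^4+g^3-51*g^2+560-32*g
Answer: 1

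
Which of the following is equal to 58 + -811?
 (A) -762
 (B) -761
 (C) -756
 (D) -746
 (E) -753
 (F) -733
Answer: E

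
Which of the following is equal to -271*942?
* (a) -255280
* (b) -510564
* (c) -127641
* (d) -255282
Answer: d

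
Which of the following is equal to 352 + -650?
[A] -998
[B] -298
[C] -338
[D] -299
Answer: B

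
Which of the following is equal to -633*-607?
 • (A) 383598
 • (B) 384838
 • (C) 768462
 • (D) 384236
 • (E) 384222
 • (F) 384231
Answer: F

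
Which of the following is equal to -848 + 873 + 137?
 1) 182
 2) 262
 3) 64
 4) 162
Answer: 4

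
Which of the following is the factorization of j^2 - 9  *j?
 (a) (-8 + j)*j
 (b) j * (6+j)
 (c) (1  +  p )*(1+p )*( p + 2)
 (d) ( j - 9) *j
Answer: d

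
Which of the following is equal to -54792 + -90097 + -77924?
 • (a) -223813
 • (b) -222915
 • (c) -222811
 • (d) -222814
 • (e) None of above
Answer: e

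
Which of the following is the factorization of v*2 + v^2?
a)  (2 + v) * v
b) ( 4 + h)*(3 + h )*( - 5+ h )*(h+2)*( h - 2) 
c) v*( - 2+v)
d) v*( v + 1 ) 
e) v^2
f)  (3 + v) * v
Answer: a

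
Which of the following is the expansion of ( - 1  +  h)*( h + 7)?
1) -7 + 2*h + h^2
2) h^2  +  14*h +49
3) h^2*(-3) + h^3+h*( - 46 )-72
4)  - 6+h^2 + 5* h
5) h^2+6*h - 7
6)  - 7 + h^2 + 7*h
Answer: 5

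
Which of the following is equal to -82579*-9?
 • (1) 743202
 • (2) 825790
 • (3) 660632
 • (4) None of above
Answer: 4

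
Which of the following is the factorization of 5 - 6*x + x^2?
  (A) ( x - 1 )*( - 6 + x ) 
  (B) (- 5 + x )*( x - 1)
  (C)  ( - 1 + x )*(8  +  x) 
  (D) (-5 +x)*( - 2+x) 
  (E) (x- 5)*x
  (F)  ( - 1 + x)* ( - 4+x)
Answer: B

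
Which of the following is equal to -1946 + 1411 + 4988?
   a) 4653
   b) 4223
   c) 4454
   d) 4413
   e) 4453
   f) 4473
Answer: e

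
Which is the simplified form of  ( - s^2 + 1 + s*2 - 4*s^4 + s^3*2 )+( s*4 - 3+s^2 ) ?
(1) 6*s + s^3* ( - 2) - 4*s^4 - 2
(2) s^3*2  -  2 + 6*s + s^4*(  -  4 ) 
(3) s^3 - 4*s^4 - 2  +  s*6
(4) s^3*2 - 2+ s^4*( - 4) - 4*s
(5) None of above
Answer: 2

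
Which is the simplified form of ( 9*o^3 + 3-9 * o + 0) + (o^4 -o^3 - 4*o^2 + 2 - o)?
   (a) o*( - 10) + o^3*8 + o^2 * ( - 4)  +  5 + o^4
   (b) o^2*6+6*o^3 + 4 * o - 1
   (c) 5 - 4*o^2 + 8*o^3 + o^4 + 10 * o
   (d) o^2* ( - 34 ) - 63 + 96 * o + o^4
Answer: a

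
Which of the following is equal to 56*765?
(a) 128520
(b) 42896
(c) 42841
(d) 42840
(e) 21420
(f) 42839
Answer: d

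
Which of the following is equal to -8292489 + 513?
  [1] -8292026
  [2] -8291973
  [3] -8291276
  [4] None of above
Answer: 4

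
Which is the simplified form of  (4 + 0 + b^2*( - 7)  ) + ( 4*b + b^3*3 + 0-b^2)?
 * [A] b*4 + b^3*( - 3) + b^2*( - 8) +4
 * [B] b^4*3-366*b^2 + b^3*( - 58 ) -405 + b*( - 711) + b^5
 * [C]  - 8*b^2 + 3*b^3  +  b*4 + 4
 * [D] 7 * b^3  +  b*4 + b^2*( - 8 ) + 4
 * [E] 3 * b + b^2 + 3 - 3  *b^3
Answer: C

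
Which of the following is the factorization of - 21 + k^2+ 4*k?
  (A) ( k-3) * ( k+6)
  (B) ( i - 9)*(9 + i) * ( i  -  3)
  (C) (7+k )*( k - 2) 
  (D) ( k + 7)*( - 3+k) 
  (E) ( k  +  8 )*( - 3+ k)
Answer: D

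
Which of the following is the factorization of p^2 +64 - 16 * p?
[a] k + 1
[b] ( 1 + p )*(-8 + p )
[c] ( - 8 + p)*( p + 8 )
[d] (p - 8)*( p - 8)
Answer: d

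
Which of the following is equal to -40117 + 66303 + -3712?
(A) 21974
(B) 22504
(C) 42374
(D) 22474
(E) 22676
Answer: D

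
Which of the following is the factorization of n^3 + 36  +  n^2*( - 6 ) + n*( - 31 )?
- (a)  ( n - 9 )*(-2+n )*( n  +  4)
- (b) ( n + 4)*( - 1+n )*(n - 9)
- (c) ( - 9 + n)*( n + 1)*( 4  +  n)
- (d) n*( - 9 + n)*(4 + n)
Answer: b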